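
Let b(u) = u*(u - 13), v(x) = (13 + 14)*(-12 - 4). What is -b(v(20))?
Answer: -192240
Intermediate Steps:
v(x) = -432 (v(x) = 27*(-16) = -432)
b(u) = u*(-13 + u)
-b(v(20)) = -(-432)*(-13 - 432) = -(-432)*(-445) = -1*192240 = -192240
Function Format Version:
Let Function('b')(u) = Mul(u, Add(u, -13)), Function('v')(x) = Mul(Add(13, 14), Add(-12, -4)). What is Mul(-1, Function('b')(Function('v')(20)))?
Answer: -192240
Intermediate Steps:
Function('v')(x) = -432 (Function('v')(x) = Mul(27, -16) = -432)
Function('b')(u) = Mul(u, Add(-13, u))
Mul(-1, Function('b')(Function('v')(20))) = Mul(-1, Mul(-432, Add(-13, -432))) = Mul(-1, Mul(-432, -445)) = Mul(-1, 192240) = -192240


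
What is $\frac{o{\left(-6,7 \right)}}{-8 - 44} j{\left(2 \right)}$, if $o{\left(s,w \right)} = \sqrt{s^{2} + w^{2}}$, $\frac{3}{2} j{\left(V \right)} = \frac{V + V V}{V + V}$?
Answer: $- \frac{\sqrt{85}}{52} \approx -0.1773$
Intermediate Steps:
$j{\left(V \right)} = \frac{V + V^{2}}{3 V}$ ($j{\left(V \right)} = \frac{2 \frac{V + V V}{V + V}}{3} = \frac{2 \frac{V + V^{2}}{2 V}}{3} = \frac{V + V^{2}}{3 V}$)
$\frac{o{\left(-6,7 \right)}}{-8 - 44} j{\left(2 \right)} = \frac{\sqrt{\left(-6\right)^{2} + 7^{2}}}{-8 - 44} \left(\frac{1}{3} + \frac{1}{3} \cdot 2\right) = \frac{\sqrt{36 + 49}}{-52} \left(\frac{1}{3} + \frac{2}{3}\right) = \sqrt{85} \left(- \frac{1}{52}\right) 1 = - \frac{\sqrt{85}}{52} \cdot 1 = - \frac{\sqrt{85}}{52}$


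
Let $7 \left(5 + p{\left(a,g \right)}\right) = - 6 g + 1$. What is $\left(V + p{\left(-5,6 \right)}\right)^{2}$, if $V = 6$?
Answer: $16$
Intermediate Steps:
$p{\left(a,g \right)} = - \frac{34}{7} - \frac{6 g}{7}$ ($p{\left(a,g \right)} = -5 + \frac{- 6 g + 1}{7} = -5 + \frac{1 - 6 g}{7} = -5 - \left(- \frac{1}{7} + \frac{6 g}{7}\right) = - \frac{34}{7} - \frac{6 g}{7}$)
$\left(V + p{\left(-5,6 \right)}\right)^{2} = \left(6 - 10\right)^{2} = \left(-4\right)^{2} = 16$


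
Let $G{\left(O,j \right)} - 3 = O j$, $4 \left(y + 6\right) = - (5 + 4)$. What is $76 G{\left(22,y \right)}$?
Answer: $-13566$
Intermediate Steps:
$y = - \frac{33}{4}$ ($y = -6 + \frac{\left(-1\right) \left(5 + 4\right)}{4} = -6 + \frac{\left(-1\right) 9}{4} = -6 + \frac{1}{4} \left(-9\right) = -6 - \frac{9}{4} = - \frac{33}{4} \approx -8.25$)
$G{\left(O,j \right)} = 3 + O j$
$76 G{\left(22,y \right)} = 76 \left(3 + 22 \left(- \frac{33}{4}\right)\right) = 76 \left(3 - \frac{363}{2}\right) = 76 \left(- \frac{357}{2}\right) = -13566$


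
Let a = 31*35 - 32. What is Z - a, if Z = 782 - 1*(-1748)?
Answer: 1477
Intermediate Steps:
Z = 2530 (Z = 782 + 1748 = 2530)
a = 1053 (a = 1085 - 32 = 1053)
Z - a = 2530 - 1*1053 = 2530 - 1053 = 1477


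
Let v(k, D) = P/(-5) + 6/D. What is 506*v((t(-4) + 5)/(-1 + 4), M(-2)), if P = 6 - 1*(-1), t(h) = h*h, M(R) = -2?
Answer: -11132/5 ≈ -2226.4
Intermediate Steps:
t(h) = h**2
P = 7 (P = 6 + 1 = 7)
v(k, D) = -7/5 + 6/D (v(k, D) = 7/(-5) + 6/D = 7*(-1/5) + 6/D = -7/5 + 6/D)
506*v((t(-4) + 5)/(-1 + 4), M(-2)) = 506*(-7/5 + 6/(-2)) = 506*(-7/5 + 6*(-1/2)) = 506*(-7/5 - 3) = 506*(-22/5) = -11132/5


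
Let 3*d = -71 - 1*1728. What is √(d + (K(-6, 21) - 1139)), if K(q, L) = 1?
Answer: I*√15639/3 ≈ 41.685*I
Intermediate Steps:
d = -1799/3 (d = (-71 - 1*1728)/3 = (-71 - 1728)/3 = (⅓)*(-1799) = -1799/3 ≈ -599.67)
√(d + (K(-6, 21) - 1139)) = √(-1799/3 + (1 - 1139)) = √(-1799/3 - 1138) = √(-5213/3) = I*√15639/3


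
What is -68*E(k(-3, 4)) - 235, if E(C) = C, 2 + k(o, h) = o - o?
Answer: -99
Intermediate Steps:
k(o, h) = -2 (k(o, h) = -2 + (o - o) = -2 + 0 = -2)
-68*E(k(-3, 4)) - 235 = -68*(-2) - 235 = 136 - 235 = -99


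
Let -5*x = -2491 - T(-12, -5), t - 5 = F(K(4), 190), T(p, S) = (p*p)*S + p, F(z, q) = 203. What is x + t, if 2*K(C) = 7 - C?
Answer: 2799/5 ≈ 559.80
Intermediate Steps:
K(C) = 7/2 - C/2 (K(C) = (7 - C)/2 = 7/2 - C/2)
T(p, S) = p + S*p² (T(p, S) = p²*S + p = S*p² + p = p + S*p²)
t = 208 (t = 5 + 203 = 208)
x = 1759/5 (x = -(-2491 - (-12)*(1 - 5*(-12)))/5 = -(-2491 - (-12)*(1 + 60))/5 = -(-2491 - (-12)*61)/5 = -(-2491 - 1*(-732))/5 = -(-2491 + 732)/5 = -⅕*(-1759) = 1759/5 ≈ 351.80)
x + t = 1759/5 + 208 = 2799/5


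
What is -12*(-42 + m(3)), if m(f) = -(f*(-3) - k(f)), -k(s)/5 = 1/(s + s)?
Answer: 406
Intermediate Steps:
k(s) = -5/(2*s) (k(s) = -5/(s + s) = -5*1/(2*s) = -5/(2*s))
m(f) = 3*f - 5/(2*f) (m(f) = -(f*(-3) - (-5)/(2*f)) = -(-3*f + 5/(2*f)) = 3*f - 5/(2*f))
-12*(-42 + m(3)) = -12*(-42 + (3*3 - 5/2/3)) = -12*(-42 + (9 - 5/2*⅓)) = -12*(-42 + (9 - ⅚)) = -12*(-42 + 49/6) = -12*(-203/6) = 406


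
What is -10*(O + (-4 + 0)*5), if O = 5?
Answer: 150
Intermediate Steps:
-10*(O + (-4 + 0)*5) = -10*(5 + (-4 + 0)*5) = -10*(5 - 4*5) = -10*(5 - 20) = -10*(-15) = 150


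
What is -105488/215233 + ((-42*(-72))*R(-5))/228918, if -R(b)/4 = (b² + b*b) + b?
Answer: -23550621424/8211784649 ≈ -2.8679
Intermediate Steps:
R(b) = -8*b² - 4*b (R(b) = -4*((b² + b*b) + b) = -4*((b² + b²) + b) = -4*(2*b² + b) = -4*(b + 2*b²) = -8*b² - 4*b)
-105488/215233 + ((-42*(-72))*R(-5))/228918 = -105488/215233 + ((-42*(-72))*(-4*(-5)*(1 + 2*(-5))))/228918 = -105488*1/215233 + (3024*(-4*(-5)*(1 - 10)))*(1/228918) = -105488/215233 + (3024*(-4*(-5)*(-9)))*(1/228918) = -105488/215233 + (3024*(-180))*(1/228918) = -105488/215233 - 544320*1/228918 = -105488/215233 - 90720/38153 = -23550621424/8211784649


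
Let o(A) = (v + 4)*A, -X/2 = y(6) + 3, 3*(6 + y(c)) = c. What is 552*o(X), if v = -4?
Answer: 0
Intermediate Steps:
y(c) = -6 + c/3
X = 2 (X = -2*((-6 + (1/3)*6) + 3) = -2*((-6 + 2) + 3) = -2*(-4 + 3) = -2*(-1) = 2)
o(A) = 0 (o(A) = (-4 + 4)*A = 0*A = 0)
552*o(X) = 552*0 = 0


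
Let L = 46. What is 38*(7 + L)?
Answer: 2014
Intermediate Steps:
38*(7 + L) = 38*(7 + 46) = 38*53 = 2014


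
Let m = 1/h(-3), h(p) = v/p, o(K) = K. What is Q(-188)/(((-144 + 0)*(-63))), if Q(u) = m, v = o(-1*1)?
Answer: 1/3024 ≈ 0.00033069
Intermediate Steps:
v = -1 (v = -1*1 = -1)
h(p) = -1/p
m = 3 (m = 1/(-1/(-3)) = 1/(-1*(-1/3)) = 1/(1/3) = 3)
Q(u) = 3
Q(-188)/(((-144 + 0)*(-63))) = 3/(((-144 + 0)*(-63))) = 3/((-144*(-63))) = 3/9072 = 3*(1/9072) = 1/3024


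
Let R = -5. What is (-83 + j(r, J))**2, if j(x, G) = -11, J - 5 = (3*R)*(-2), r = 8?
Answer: 8836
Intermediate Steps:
J = 35 (J = 5 + (3*(-5))*(-2) = 5 - 15*(-2) = 5 + 30 = 35)
(-83 + j(r, J))**2 = (-83 - 11)**2 = (-94)**2 = 8836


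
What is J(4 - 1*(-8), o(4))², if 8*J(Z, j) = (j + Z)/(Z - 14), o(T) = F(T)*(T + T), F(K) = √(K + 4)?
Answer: 41/16 + 3*√2/2 ≈ 4.6838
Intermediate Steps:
F(K) = √(4 + K)
o(T) = 2*T*√(4 + T) (o(T) = √(4 + T)*(T + T) = √(4 + T)*(2*T) = 2*T*√(4 + T))
J(Z, j) = (Z + j)/(8*(-14 + Z)) (J(Z, j) = ((j + Z)/(Z - 14))/8 = ((Z + j)/(-14 + Z))/8 = (Z + j)/(8*(-14 + Z)))
J(4 - 1*(-8), o(4))² = (((4 - 1*(-8)) + 2*4*√(4 + 4))/(8*(-14 + (4 - 1*(-8)))))² = (((4 + 8) + 2*4*√8)/(8*(-14 + (4 + 8))))² = ((12 + 2*4*(2*√2))/(8*(-14 + 12)))² = ((⅛)*(12 + 16*√2)/(-2))² = ((⅛)*(-½)*(12 + 16*√2))² = (-¾ - √2)²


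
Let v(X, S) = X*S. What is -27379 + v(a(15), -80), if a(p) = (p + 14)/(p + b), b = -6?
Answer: -248731/9 ≈ -27637.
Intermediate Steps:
a(p) = (14 + p)/(-6 + p) (a(p) = (p + 14)/(p - 6) = (14 + p)/(-6 + p))
v(X, S) = S*X
-27379 + v(a(15), -80) = -27379 - 80*(14 + 15)/(-6 + 15) = -27379 - 80*29/9 = -27379 - 2320/9 = -248731/9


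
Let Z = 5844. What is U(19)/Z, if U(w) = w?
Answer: 19/5844 ≈ 0.0032512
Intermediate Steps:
U(19)/Z = 19/5844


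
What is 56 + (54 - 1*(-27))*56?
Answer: 4592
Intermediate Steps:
56 + (54 - 1*(-27))*56 = 56 + (54 + 27)*56 = 56 + 81*56 = 56 + 4536 = 4592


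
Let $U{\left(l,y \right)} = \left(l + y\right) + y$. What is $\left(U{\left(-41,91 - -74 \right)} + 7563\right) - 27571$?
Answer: $-19719$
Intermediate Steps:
$U{\left(l,y \right)} = l + 2 y$
$\left(U{\left(-41,91 - -74 \right)} + 7563\right) - 27571 = \left(\left(-41 + 2 \left(91 - -74\right)\right) + 7563\right) - 27571 = \left(\left(-41 + 2 \left(91 + 74\right)\right) + 7563\right) - 27571 = \left(\left(-41 + 2 \cdot 165\right) + 7563\right) - 27571 = \left(\left(-41 + 330\right) + 7563\right) - 27571 = \left(289 + 7563\right) - 27571 = 7852 - 27571 = -19719$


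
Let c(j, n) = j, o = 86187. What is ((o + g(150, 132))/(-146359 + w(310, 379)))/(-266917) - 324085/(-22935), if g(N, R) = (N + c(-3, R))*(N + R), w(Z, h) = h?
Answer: 93539459699981/6619643028460 ≈ 14.131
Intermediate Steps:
g(N, R) = (-3 + N)*(N + R) (g(N, R) = (N - 3)*(N + R) = (-3 + N)*(N + R))
((o + g(150, 132))/(-146359 + w(310, 379)))/(-266917) - 324085/(-22935) = ((86187 + (150**2 - 3*150 - 3*132 + 150*132))/(-146359 + 379))/(-266917) - 324085/(-22935) = ((86187 + (22500 - 450 - 396 + 19800))/(-145980))*(-1/266917) - 324085*(-1/22935) = ((86187 + 41454)*(-1/145980))*(-1/266917) + 64817/4587 = (127641*(-1/145980))*(-1/266917) + 64817/4587 = -42547/48660*(-1/266917) + 64817/4587 = 42547/12988181220 + 64817/4587 = 93539459699981/6619643028460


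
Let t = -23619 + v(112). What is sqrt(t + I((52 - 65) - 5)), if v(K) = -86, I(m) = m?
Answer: I*sqrt(23723) ≈ 154.02*I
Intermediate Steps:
t = -23705 (t = -23619 - 86 = -23705)
sqrt(t + I((52 - 65) - 5)) = sqrt(-23705 + ((52 - 65) - 5)) = sqrt(-23705 + (-13 - 5)) = sqrt(-23705 - 18) = sqrt(-23723) = I*sqrt(23723)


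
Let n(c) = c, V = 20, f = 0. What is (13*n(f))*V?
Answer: 0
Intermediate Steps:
(13*n(f))*V = (13*0)*20 = 0*20 = 0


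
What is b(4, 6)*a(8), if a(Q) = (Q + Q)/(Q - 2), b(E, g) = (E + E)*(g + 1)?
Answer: 448/3 ≈ 149.33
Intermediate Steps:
b(E, g) = 2*E*(1 + g) (b(E, g) = (2*E)*(1 + g) = 2*E*(1 + g))
a(Q) = 2*Q/(-2 + Q) (a(Q) = (2*Q)/(-2 + Q) = 2*Q/(-2 + Q))
b(4, 6)*a(8) = (2*4*(1 + 6))*(2*8/(-2 + 8)) = (2*4*7)*(2*8/6) = 56*(2*8*(⅙)) = 56*(8/3) = 448/3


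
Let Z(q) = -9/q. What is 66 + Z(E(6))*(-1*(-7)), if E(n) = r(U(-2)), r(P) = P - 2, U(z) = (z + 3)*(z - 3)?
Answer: 75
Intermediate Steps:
U(z) = (-3 + z)*(3 + z) (U(z) = (3 + z)*(-3 + z) = (-3 + z)*(3 + z))
r(P) = -2 + P
E(n) = -7 (E(n) = -2 + (-9 + (-2)²) = -2 + (-9 + 4) = -2 - 5 = -7)
66 + Z(E(6))*(-1*(-7)) = 66 + (-9/(-7))*(-1*(-7)) = 66 - 9*(-⅐)*7 = 66 + (9/7)*7 = 66 + 9 = 75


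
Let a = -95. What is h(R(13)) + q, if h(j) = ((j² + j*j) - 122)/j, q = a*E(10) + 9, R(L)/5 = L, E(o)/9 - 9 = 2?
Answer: -602412/65 ≈ -9267.9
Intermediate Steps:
E(o) = 99 (E(o) = 81 + 9*2 = 81 + 18 = 99)
R(L) = 5*L
q = -9396 (q = -95*99 + 9 = -9405 + 9 = -9396)
h(j) = (-122 + 2*j²)/j (h(j) = ((j² + j²) - 122)/j = (2*j² - 122)/j = (-122 + 2*j²)/j)
h(R(13)) + q = (-122/(5*13) + 2*(5*13)) - 9396 = (-122/65 + 2*65) - 9396 = (-122*1/65 + 130) - 9396 = (-122/65 + 130) - 9396 = 8328/65 - 9396 = -602412/65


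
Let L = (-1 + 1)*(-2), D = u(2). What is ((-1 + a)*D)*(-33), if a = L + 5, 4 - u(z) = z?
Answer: -264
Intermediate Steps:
u(z) = 4 - z
D = 2 (D = 4 - 1*2 = 4 - 2 = 2)
L = 0 (L = 0*(-2) = 0)
a = 5 (a = 0 + 5 = 5)
((-1 + a)*D)*(-33) = ((-1 + 5)*2)*(-33) = (4*2)*(-33) = 8*(-33) = -264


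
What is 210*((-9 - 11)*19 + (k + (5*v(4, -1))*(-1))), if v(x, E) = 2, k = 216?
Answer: -36540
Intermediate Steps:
210*((-9 - 11)*19 + (k + (5*v(4, -1))*(-1))) = 210*((-9 - 11)*19 + (216 + (5*2)*(-1))) = 210*(-20*19 + (216 + 10*(-1))) = 210*(-380 + (216 - 10)) = 210*(-380 + 206) = 210*(-174) = -36540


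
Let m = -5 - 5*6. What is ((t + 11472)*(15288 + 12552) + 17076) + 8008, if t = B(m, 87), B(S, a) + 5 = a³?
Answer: 18651989884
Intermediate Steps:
m = -35 (m = -5 - 30 = -35)
B(S, a) = -5 + a³
t = 658498 (t = -5 + 87³ = -5 + 658503 = 658498)
((t + 11472)*(15288 + 12552) + 17076) + 8008 = ((658498 + 11472)*(15288 + 12552) + 17076) + 8008 = (669970*27840 + 17076) + 8008 = (18651964800 + 17076) + 8008 = 18651981876 + 8008 = 18651989884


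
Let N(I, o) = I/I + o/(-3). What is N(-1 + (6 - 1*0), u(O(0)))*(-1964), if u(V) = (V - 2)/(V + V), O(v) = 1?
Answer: -6874/3 ≈ -2291.3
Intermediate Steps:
u(V) = (-2 + V)/(2*V) (u(V) = (-2 + V)/((2*V)) = (-2 + V)*(1/(2*V)) = (-2 + V)/(2*V))
N(I, o) = 1 - o/3 (N(I, o) = 1 + o*(-⅓) = 1 - o/3)
N(-1 + (6 - 1*0), u(O(0)))*(-1964) = (1 - (-2 + 1)/(6*1))*(-1964) = (1 - (-1)/6)*(-1964) = (1 - ⅓*(-½))*(-1964) = (1 + ⅙)*(-1964) = (7/6)*(-1964) = -6874/3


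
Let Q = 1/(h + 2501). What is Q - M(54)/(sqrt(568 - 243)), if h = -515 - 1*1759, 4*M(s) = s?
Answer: 1/227 - 27*sqrt(13)/130 ≈ -0.74444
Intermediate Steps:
M(s) = s/4
h = -2274 (h = -515 - 1759 = -2274)
Q = 1/227 (Q = 1/(-2274 + 2501) = 1/227 ≈ 0.0044053)
Q - M(54)/(sqrt(568 - 243)) = 1/227 - (1/4)*54/(sqrt(568 - 243)) = 1/227 - 27/(2*(sqrt(325))) = 1/227 - 27/(2*(5*sqrt(13))) = 1/227 - 27*sqrt(13)/65/2 = 1/227 - 27*sqrt(13)/130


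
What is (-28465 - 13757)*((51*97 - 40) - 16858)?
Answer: 504595122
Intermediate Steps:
(-28465 - 13757)*((51*97 - 40) - 16858) = -42222*((4947 - 40) - 16858) = -42222*(4907 - 16858) = -42222*(-11951) = 504595122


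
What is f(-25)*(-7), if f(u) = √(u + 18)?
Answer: -7*I*√7 ≈ -18.52*I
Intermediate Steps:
f(u) = √(18 + u)
f(-25)*(-7) = √(18 - 25)*(-7) = √(-7)*(-7) = (I*√7)*(-7) = -7*I*√7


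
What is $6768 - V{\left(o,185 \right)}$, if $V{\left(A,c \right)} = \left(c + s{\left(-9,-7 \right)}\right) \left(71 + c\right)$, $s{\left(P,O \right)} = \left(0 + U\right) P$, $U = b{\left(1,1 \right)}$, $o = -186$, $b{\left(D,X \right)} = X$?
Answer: $-38288$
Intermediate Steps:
$U = 1$
$s{\left(P,O \right)} = P$ ($s{\left(P,O \right)} = \left(0 + 1\right) P = 1 P = P$)
$V{\left(A,c \right)} = \left(-9 + c\right) \left(71 + c\right)$ ($V{\left(A,c \right)} = \left(c - 9\right) \left(71 + c\right) = \left(-9 + c\right) \left(71 + c\right)$)
$6768 - V{\left(o,185 \right)} = 6768 - \left(-639 + 185^{2} + 62 \cdot 185\right) = 6768 - \left(-639 + 34225 + 11470\right) = 6768 - 45056 = -38288$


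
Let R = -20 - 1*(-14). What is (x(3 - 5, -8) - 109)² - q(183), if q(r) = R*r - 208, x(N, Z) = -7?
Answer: 14762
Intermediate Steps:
R = -6 (R = -20 + 14 = -6)
q(r) = -208 - 6*r (q(r) = -6*r - 208 = -208 - 6*r)
(x(3 - 5, -8) - 109)² - q(183) = (-7 - 109)² - (-208 - 6*183) = (-116)² - (-208 - 1098) = 13456 - 1*(-1306) = 13456 + 1306 = 14762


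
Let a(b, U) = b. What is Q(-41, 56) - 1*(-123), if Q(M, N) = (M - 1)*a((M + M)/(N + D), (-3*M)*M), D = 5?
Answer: 10947/61 ≈ 179.46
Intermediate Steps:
Q(M, N) = 2*M*(-1 + M)/(5 + N) (Q(M, N) = (M - 1)*((M + M)/(N + 5)) = (-1 + M)*((2*M)/(5 + N)) = (-1 + M)*(2*M/(5 + N)) = 2*M*(-1 + M)/(5 + N))
Q(-41, 56) - 1*(-123) = 2*(-41)*(-1 - 41)/(5 + 56) - 1*(-123) = 2*(-41)*(-42)/61 + 123 = 2*(-41)*(1/61)*(-42) + 123 = 3444/61 + 123 = 10947/61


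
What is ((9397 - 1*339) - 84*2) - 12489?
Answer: -3599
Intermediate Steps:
((9397 - 1*339) - 84*2) - 12489 = ((9397 - 339) - 168) - 12489 = (9058 - 168) - 12489 = 8890 - 12489 = -3599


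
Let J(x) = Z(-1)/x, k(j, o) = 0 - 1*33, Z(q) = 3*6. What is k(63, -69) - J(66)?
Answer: -366/11 ≈ -33.273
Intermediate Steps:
Z(q) = 18
k(j, o) = -33 (k(j, o) = 0 - 33 = -33)
J(x) = 18/x
k(63, -69) - J(66) = -33 - 18/66 = -33 - 1*3/11 = -33 - 3/11 = -366/11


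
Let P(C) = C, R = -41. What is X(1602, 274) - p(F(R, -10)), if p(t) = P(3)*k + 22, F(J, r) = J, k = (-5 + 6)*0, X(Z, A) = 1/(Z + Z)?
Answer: -70487/3204 ≈ -22.000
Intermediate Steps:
X(Z, A) = 1/(2*Z)
k = 0 (k = 1*0 = 0)
p(t) = 22 (p(t) = 3*0 + 22 = 0 + 22 = 22)
X(1602, 274) - p(F(R, -10)) = (½)/1602 - 1*22 = (½)*(1/1602) - 22 = 1/3204 - 22 = -70487/3204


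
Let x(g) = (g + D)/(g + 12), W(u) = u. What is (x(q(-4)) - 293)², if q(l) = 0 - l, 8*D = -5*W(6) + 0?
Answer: 351600001/4096 ≈ 85840.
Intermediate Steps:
D = -15/4 (D = (-5*6 + 0)/8 = (-30 + 0)/8 = (⅛)*(-30) = -15/4 ≈ -3.7500)
q(l) = -l
x(g) = (-15/4 + g)/(12 + g) (x(g) = (g - 15/4)/(g + 12) = (-15/4 + g)/(12 + g))
(x(q(-4)) - 293)² = ((-15/4 - 1*(-4))/(12 - 1*(-4)) - 293)² = ((-15/4 + 4)/(12 + 4) - 293)² = ((¼)/16 - 293)² = ((1/16)*(¼) - 293)² = (1/64 - 293)² = (-18751/64)² = 351600001/4096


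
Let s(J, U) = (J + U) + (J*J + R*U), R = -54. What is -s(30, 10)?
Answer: -400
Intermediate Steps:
s(J, U) = J + J² - 53*U (s(J, U) = (J + U) + (J*J - 54*U) = (J + U) + (J² - 54*U) = J + J² - 53*U)
-s(30, 10) = -(30 + 30² - 53*10) = -(30 + 900 - 530) = -1*400 = -400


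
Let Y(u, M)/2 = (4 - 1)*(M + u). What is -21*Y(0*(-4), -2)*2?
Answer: 504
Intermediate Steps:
Y(u, M) = 6*M + 6*u (Y(u, M) = 2*((4 - 1)*(M + u)) = 2*(3*(M + u)) = 2*(3*M + 3*u) = 6*M + 6*u)
-21*Y(0*(-4), -2)*2 = -21*(6*(-2) + 6*(0*(-4)))*2 = -21*(-12 + 6*0)*2 = -21*(-12 + 0)*2 = -21*(-12)*2 = 252*2 = 504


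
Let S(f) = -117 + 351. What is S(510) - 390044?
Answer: -389810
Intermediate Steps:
S(f) = 234
S(510) - 390044 = 234 - 390044 = -389810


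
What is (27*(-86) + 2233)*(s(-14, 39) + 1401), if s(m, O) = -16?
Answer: -123265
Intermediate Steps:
(27*(-86) + 2233)*(s(-14, 39) + 1401) = (27*(-86) + 2233)*(-16 + 1401) = (-2322 + 2233)*1385 = -89*1385 = -123265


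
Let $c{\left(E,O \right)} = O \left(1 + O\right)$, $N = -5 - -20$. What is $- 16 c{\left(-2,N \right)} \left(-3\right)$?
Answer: $11520$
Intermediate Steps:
$N = 15$ ($N = -5 + 20 = 15$)
$- 16 c{\left(-2,N \right)} \left(-3\right) = - 16 \cdot 15 \left(1 + 15\right) \left(-3\right) = - 16 \cdot 15 \cdot 16 \left(-3\right) = \left(-16\right) 240 \left(-3\right) = \left(-3840\right) \left(-3\right) = 11520$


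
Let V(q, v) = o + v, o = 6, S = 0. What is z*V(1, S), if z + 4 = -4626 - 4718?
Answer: -56088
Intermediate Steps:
V(q, v) = 6 + v
z = -9348 (z = -4 + (-4626 - 4718) = -4 - 9344 = -9348)
z*V(1, S) = -9348*(6 + 0) = -9348*6 = -56088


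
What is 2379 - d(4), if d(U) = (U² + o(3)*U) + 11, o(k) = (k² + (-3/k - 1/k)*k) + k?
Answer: 2320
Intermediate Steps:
o(k) = -4 + k + k² (o(k) = (k² + (-4/k)*k) + k = (k² - 4) + k = (-4 + k²) + k = -4 + k + k²)
d(U) = 11 + U² + 8*U (d(U) = (U² + (-4 + 3 + 3²)*U) + 11 = (U² + (-4 + 3 + 9)*U) + 11 = (U² + 8*U) + 11 = 11 + U² + 8*U)
2379 - d(4) = 2379 - (11 + 4² + 8*4) = 2379 - (11 + 16 + 32) = 2379 - 1*59 = 2379 - 59 = 2320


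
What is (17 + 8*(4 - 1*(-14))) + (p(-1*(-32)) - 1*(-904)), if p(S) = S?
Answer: 1097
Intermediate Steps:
(17 + 8*(4 - 1*(-14))) + (p(-1*(-32)) - 1*(-904)) = (17 + 8*(4 - 1*(-14))) + (-1*(-32) - 1*(-904)) = (17 + 8*(4 + 14)) + (32 + 904) = (17 + 8*18) + 936 = (17 + 144) + 936 = 161 + 936 = 1097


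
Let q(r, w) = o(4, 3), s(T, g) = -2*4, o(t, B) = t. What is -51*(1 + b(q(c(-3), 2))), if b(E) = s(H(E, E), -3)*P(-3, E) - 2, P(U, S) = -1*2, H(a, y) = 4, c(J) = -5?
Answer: -765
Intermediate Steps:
s(T, g) = -8
q(r, w) = 4
P(U, S) = -2
b(E) = 14 (b(E) = -8*(-2) - 2 = 16 - 2 = 14)
-51*(1 + b(q(c(-3), 2))) = -51*(1 + 14) = -51*15 = -765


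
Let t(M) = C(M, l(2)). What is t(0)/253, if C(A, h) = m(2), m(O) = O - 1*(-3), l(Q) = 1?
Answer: 5/253 ≈ 0.019763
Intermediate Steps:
m(O) = 3 + O (m(O) = O + 3 = 3 + O)
C(A, h) = 5 (C(A, h) = 3 + 2 = 5)
t(M) = 5
t(0)/253 = 5/253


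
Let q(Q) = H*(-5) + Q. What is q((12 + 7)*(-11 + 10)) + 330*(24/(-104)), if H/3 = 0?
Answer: -1237/13 ≈ -95.154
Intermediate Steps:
H = 0 (H = 3*0 = 0)
q(Q) = Q (q(Q) = 0*(-5) + Q = 0 + Q = Q)
q((12 + 7)*(-11 + 10)) + 330*(24/(-104)) = (12 + 7)*(-11 + 10) + 330*(24/(-104)) = 19*(-1) + 330*(24*(-1/104)) = -19 + 330*(-3/13) = -19 - 990/13 = -1237/13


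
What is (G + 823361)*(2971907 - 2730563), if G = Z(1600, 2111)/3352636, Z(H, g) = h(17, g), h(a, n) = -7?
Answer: 23793326880640272/119737 ≈ 1.9871e+11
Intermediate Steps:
Z(H, g) = -7
G = -1/478948 (G = -7/3352636 = -7*1/3352636 = -1/478948 ≈ -2.0879e-6)
(G + 823361)*(2971907 - 2730563) = (-1/478948 + 823361)*(2971907 - 2730563) = (394347104227/478948)*241344 = 23793326880640272/119737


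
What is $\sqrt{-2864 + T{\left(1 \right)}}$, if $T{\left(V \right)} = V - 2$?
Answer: $i \sqrt{2865} \approx 53.526 i$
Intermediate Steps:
$T{\left(V \right)} = -2 + V$
$\sqrt{-2864 + T{\left(1 \right)}} = \sqrt{-2864 + \left(-2 + 1\right)} = \sqrt{-2864 - 1} = \sqrt{-2865} = i \sqrt{2865}$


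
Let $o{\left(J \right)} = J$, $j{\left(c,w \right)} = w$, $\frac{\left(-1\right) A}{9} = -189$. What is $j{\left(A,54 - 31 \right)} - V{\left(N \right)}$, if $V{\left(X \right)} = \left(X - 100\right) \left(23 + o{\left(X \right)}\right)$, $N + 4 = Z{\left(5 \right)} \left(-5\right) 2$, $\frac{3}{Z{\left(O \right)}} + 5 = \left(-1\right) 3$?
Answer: $\frac{36859}{16} \approx 2303.7$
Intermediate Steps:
$Z{\left(O \right)} = - \frac{3}{8}$ ($Z{\left(O \right)} = \frac{3}{-5 - 3} = \frac{3}{-8} = 3 \left(- \frac{1}{8}\right) = - \frac{3}{8}$)
$A = 1701$ ($A = \left(-9\right) \left(-189\right) = 1701$)
$N = - \frac{1}{4}$ ($N = -4 + \left(- \frac{3}{8}\right) \left(-5\right) 2 = -4 + \frac{15}{8} \cdot 2 = -4 + \frac{15}{4} = - \frac{1}{4} \approx -0.25$)
$V{\left(X \right)} = \left(-100 + X\right) \left(23 + X\right)$ ($V{\left(X \right)} = \left(X - 100\right) \left(23 + X\right) = \left(-100 + X\right) \left(23 + X\right)$)
$j{\left(A,54 - 31 \right)} - V{\left(N \right)} = \left(54 - 31\right) - \left(-2300 + \left(- \frac{1}{4}\right)^{2} - - \frac{77}{4}\right) = \left(54 - 31\right) - \left(-2300 + \frac{1}{16} + \frac{77}{4}\right) = 23 - - \frac{36491}{16} = 23 + \frac{36491}{16} = \frac{36859}{16}$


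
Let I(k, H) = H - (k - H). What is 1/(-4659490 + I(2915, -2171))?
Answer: -1/4666747 ≈ -2.1428e-7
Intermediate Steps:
I(k, H) = -k + 2*H (I(k, H) = H + (H - k) = -k + 2*H)
1/(-4659490 + I(2915, -2171)) = 1/(-4659490 + (-1*2915 + 2*(-2171))) = 1/(-4659490 + (-2915 - 4342)) = 1/(-4659490 - 7257) = 1/(-4666747) = -1/4666747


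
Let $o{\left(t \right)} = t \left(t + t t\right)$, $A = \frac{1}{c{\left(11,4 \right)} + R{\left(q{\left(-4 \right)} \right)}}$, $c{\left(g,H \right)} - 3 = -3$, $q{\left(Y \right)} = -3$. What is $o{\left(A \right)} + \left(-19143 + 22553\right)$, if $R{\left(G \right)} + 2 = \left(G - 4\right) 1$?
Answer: $\frac{2485898}{729} \approx 3410.0$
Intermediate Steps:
$c{\left(g,H \right)} = 0$ ($c{\left(g,H \right)} = 3 - 3 = 0$)
$R{\left(G \right)} = -6 + G$ ($R{\left(G \right)} = -2 + \left(G - 4\right) 1 = -2 + \left(-4 + G\right) 1 = -2 + \left(-4 + G\right) = -6 + G$)
$A = - \frac{1}{9}$ ($A = \frac{1}{0 - 9} = \frac{1}{-9} = - \frac{1}{9} \approx -0.11111$)
$o{\left(t \right)} = t \left(t + t^{2}\right)$
$o{\left(A \right)} + \left(-19143 + 22553\right) = \left(- \frac{1}{9}\right)^{2} \left(1 - \frac{1}{9}\right) + \left(-19143 + 22553\right) = \frac{1}{81} \cdot \frac{8}{9} + 3410 = \frac{8}{729} + 3410 = \frac{2485898}{729}$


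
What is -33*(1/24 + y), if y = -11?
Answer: 2893/8 ≈ 361.63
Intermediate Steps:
-33*(1/24 + y) = -33*(1/24 - 11) = -33*(-263/24) = 2893/8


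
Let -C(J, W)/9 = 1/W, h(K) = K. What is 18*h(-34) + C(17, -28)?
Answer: -17127/28 ≈ -611.68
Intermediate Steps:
C(J, W) = -9/W
18*h(-34) + C(17, -28) = 18*(-34) - 9/(-28) = -612 - 9*(-1/28) = -612 + 9/28 = -17127/28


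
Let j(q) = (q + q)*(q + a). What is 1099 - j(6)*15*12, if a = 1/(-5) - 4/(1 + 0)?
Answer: -2789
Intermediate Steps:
a = -21/5 (a = 1*(-⅕) - 4/1 = -⅕ - 4*1 = -⅕ - 4 = -21/5 ≈ -4.2000)
j(q) = 2*q*(-21/5 + q) (j(q) = (q + q)*(q - 21/5) = (2*q)*(-21/5 + q) = 2*q*(-21/5 + q))
1099 - j(6)*15*12 = 1099 - ((⅖)*6*(-21 + 5*6))*15*12 = 1099 - ((⅖)*6*(-21 + 30))*15*12 = 1099 - ((⅖)*6*9)*15*12 = 1099 - (108/5)*15*12 = 1099 - 324*12 = 1099 - 1*3888 = 1099 - 3888 = -2789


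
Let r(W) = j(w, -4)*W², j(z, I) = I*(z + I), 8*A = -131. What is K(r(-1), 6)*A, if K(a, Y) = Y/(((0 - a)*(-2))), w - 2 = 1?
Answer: -393/32 ≈ -12.281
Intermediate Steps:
A = -131/8 (A = (⅛)*(-131) = -131/8 ≈ -16.375)
w = 3 (w = 2 + 1 = 3)
j(z, I) = I*(I + z)
r(W) = 4*W² (r(W) = (-4*(-4 + 3))*W² = (-4*(-1))*W² = 4*W²)
K(a, Y) = Y/(2*a) (K(a, Y) = Y/((-a*(-2))) = Y/((2*a)) = Y*(1/(2*a)) = Y/(2*a))
K(r(-1), 6)*A = ((½)*6/(4*(-1)²))*(-131/8) = ((½)*6/(4*1))*(-131/8) = ((½)*6/4)*(-131/8) = ((½)*6*(¼))*(-131/8) = (¾)*(-131/8) = -393/32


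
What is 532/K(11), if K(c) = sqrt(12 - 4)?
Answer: 133*sqrt(2) ≈ 188.09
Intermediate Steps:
K(c) = 2*sqrt(2) (K(c) = sqrt(8) = 2*sqrt(2))
532/K(11) = 532/((2*sqrt(2))) = 532*(sqrt(2)/4) = 133*sqrt(2)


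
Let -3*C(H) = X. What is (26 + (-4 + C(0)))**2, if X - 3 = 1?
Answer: 3844/9 ≈ 427.11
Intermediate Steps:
X = 4 (X = 3 + 1 = 4)
C(H) = -4/3 (C(H) = -1/3*4 = -4/3)
(26 + (-4 + C(0)))**2 = (26 + (-4 - 4/3))**2 = (26 - 16/3)**2 = (62/3)**2 = 3844/9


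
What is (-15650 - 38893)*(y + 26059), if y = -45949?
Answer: 1084860270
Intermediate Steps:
(-15650 - 38893)*(y + 26059) = (-15650 - 38893)*(-45949 + 26059) = -54543*(-19890) = 1084860270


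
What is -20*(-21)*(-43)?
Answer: -18060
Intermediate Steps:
-20*(-21)*(-43) = 420*(-43) = -18060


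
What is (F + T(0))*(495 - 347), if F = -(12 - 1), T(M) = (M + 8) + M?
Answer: -444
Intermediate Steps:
T(M) = 8 + 2*M (T(M) = (8 + M) + M = 8 + 2*M)
F = -11 (F = -1*11 = -11)
(F + T(0))*(495 - 347) = (-11 + (8 + 2*0))*(495 - 347) = (-11 + (8 + 0))*148 = (-11 + 8)*148 = -3*148 = -444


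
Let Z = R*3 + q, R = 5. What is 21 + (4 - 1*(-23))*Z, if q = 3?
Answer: 507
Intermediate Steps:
Z = 18 (Z = 5*3 + 3 = 15 + 3 = 18)
21 + (4 - 1*(-23))*Z = 21 + (4 - 1*(-23))*18 = 21 + (4 + 23)*18 = 21 + 27*18 = 21 + 486 = 507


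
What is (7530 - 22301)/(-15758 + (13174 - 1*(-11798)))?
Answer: -14771/9214 ≈ -1.6031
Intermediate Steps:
(7530 - 22301)/(-15758 + (13174 - 1*(-11798))) = -14771/(-15758 + (13174 + 11798)) = -14771/(-15758 + 24972) = -14771/9214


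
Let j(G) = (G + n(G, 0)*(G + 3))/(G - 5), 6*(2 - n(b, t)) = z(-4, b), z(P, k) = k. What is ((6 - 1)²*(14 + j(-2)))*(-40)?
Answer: -293000/21 ≈ -13952.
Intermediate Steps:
n(b, t) = 2 - b/6
j(G) = (G + (2 - G/6)*(3 + G))/(-5 + G) (j(G) = (G + (2 - G/6)*(G + 3))/(G - 5) = (G + (2 - G/6)*(3 + G))/(-5 + G))
((6 - 1)²*(14 + j(-2)))*(-40) = ((6 - 1)²*(14 + (36 - 1*(-2)² + 15*(-2))/(6*(-5 - 2))))*(-40) = (5²*(14 + (⅙)*(36 - 1*4 - 30)/(-7)))*(-40) = (25*(14 + (⅙)*(-⅐)*(36 - 4 - 30)))*(-40) = (25*(14 + (⅙)*(-⅐)*2))*(-40) = (25*(14 - 1/21))*(-40) = (25*(293/21))*(-40) = (7325/21)*(-40) = -293000/21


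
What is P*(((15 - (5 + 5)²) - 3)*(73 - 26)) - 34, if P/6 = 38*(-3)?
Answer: 2828990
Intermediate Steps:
P = -684 (P = 6*(38*(-3)) = 6*(-114) = -684)
P*(((15 - (5 + 5)²) - 3)*(73 - 26)) - 34 = -684*((15 - (5 + 5)²) - 3)*(73 - 26) - 34 = -684*((15 - 1*10²) - 3)*47 - 34 = -684*((15 - 1*100) - 3)*47 - 34 = -684*((15 - 100) - 3)*47 - 34 = -684*(-85 - 3)*47 - 34 = -(-60192)*47 - 34 = -684*(-4136) - 34 = 2829024 - 34 = 2828990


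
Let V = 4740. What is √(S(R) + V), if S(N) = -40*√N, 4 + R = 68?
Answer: 2*√1105 ≈ 66.483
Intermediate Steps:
R = 64 (R = -4 + 68 = 64)
√(S(R) + V) = √(-40*√64 + 4740) = √(-40*8 + 4740) = √(-320 + 4740) = √4420 = 2*√1105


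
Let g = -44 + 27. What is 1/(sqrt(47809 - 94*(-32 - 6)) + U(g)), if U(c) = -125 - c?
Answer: 4/1471 + sqrt(5709)/13239 ≈ 0.0084265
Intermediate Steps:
g = -17
1/(sqrt(47809 - 94*(-32 - 6)) + U(g)) = 1/(sqrt(47809 - 94*(-32 - 6)) + (-125 - 1*(-17))) = 1/(sqrt(47809 - 94*(-38)) + (-125 + 17)) = 1/(sqrt(47809 + 3572) - 108) = 1/(sqrt(51381) - 108) = 1/(3*sqrt(5709) - 108) = 1/(-108 + 3*sqrt(5709))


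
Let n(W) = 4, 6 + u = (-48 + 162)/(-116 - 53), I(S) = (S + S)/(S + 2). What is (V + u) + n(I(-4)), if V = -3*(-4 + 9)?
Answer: -2987/169 ≈ -17.675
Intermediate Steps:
I(S) = 2*S/(2 + S) (I(S) = (2*S)/(2 + S) = 2*S/(2 + S))
u = -1128/169 (u = -6 + (-48 + 162)/(-116 - 53) = -6 + 114/(-169) = -6 + 114*(-1/169) = -6 - 114/169 = -1128/169 ≈ -6.6746)
V = -15 (V = -3*5 = -15)
(V + u) + n(I(-4)) = (-15 - 1128/169) + 4 = -3663/169 + 4 = -2987/169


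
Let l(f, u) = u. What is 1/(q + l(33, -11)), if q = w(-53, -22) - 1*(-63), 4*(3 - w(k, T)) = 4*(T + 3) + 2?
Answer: 2/147 ≈ 0.013605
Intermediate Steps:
w(k, T) = -½ - T (w(k, T) = 3 - (4*(T + 3) + 2)/4 = 3 - (4*(3 + T) + 2)/4 = 3 - ((12 + 4*T) + 2)/4 = 3 - (14 + 4*T)/4 = 3 + (-7/2 - T) = -½ - T)
q = 169/2 (q = (-½ - 1*(-22)) - 1*(-63) = (-½ + 22) + 63 = 43/2 + 63 = 169/2 ≈ 84.500)
1/(q + l(33, -11)) = 1/(169/2 - 11) = 1/(147/2) = 2/147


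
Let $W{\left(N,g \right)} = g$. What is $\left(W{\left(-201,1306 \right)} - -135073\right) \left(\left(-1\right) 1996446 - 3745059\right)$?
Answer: $-783020710395$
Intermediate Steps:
$\left(W{\left(-201,1306 \right)} - -135073\right) \left(\left(-1\right) 1996446 - 3745059\right) = \left(1306 - -135073\right) \left(\left(-1\right) 1996446 - 3745059\right) = \left(1306 + 135073\right) \left(-1996446 - 3745059\right) = 136379 \left(-5741505\right) = -783020710395$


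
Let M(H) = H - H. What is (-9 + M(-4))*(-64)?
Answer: 576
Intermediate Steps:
M(H) = 0
(-9 + M(-4))*(-64) = (-9 + 0)*(-64) = -9*(-64) = 576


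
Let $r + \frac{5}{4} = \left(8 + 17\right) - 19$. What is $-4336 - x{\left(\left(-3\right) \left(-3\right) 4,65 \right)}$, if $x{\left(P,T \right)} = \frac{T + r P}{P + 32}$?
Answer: $- \frac{73771}{17} \approx -4339.5$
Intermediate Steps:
$r = \frac{19}{4}$ ($r = - \frac{5}{4} + \left(\left(8 + 17\right) - 19\right) = - \frac{5}{4} + \left(25 - 19\right) = - \frac{5}{4} + 6 = \frac{19}{4} \approx 4.75$)
$x{\left(P,T \right)} = \frac{T + \frac{19 P}{4}}{32 + P}$ ($x{\left(P,T \right)} = \frac{T + \frac{19 P}{4}}{P + 32} = \frac{T + \frac{19 P}{4}}{32 + P}$)
$-4336 - x{\left(\left(-3\right) \left(-3\right) 4,65 \right)} = -4336 - \frac{65 + \frac{19 \left(-3\right) \left(-3\right) 4}{4}}{32 + \left(-3\right) \left(-3\right) 4} = -4336 - \frac{65 + \frac{19 \cdot 9 \cdot 4}{4}}{32 + 9 \cdot 4} = -4336 - \frac{65 + \frac{19}{4} \cdot 36}{32 + 36} = -4336 - \frac{65 + 171}{68} = -4336 - \frac{1}{68} \cdot 236 = -4336 - \frac{59}{17} = - \frac{73771}{17}$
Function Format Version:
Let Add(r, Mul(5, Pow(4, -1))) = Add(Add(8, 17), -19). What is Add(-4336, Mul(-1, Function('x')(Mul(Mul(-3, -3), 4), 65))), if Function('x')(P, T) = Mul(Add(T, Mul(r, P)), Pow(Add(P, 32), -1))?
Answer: Rational(-73771, 17) ≈ -4339.5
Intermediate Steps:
r = Rational(19, 4) (r = Add(Rational(-5, 4), Add(Add(8, 17), -19)) = Add(Rational(-5, 4), Add(25, -19)) = Add(Rational(-5, 4), 6) = Rational(19, 4) ≈ 4.7500)
Function('x')(P, T) = Mul(Pow(Add(32, P), -1), Add(T, Mul(Rational(19, 4), P))) (Function('x')(P, T) = Mul(Add(T, Mul(Rational(19, 4), P)), Pow(Add(P, 32), -1)) = Mul(Add(T, Mul(Rational(19, 4), P)), Pow(Add(32, P), -1)) = Mul(Pow(Add(32, P), -1), Add(T, Mul(Rational(19, 4), P))))
Add(-4336, Mul(-1, Function('x')(Mul(Mul(-3, -3), 4), 65))) = Add(-4336, Mul(-1, Mul(Pow(Add(32, Mul(Mul(-3, -3), 4)), -1), Add(65, Mul(Rational(19, 4), Mul(Mul(-3, -3), 4)))))) = Add(-4336, Mul(-1, Mul(Pow(Add(32, Mul(9, 4)), -1), Add(65, Mul(Rational(19, 4), Mul(9, 4)))))) = Add(-4336, Mul(-1, Mul(Pow(Add(32, 36), -1), Add(65, Mul(Rational(19, 4), 36))))) = Add(-4336, Mul(-1, Mul(Pow(68, -1), Add(65, 171)))) = Add(-4336, Mul(-1, Mul(Rational(1, 68), 236))) = Add(-4336, Mul(-1, Rational(59, 17))) = Add(-4336, Rational(-59, 17)) = Rational(-73771, 17)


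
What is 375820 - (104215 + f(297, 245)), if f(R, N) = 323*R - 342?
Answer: 176016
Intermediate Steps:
f(R, N) = -342 + 323*R
375820 - (104215 + f(297, 245)) = 375820 - (104215 + (-342 + 323*297)) = 375820 - (104215 + (-342 + 95931)) = 375820 - (104215 + 95589) = 375820 - 1*199804 = 375820 - 199804 = 176016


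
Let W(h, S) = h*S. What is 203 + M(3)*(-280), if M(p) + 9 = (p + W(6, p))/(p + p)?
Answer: 1743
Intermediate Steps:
W(h, S) = S*h
M(p) = -11/2 (M(p) = -9 + (p + p*6)/(p + p) = -9 + (p + 6*p)/((2*p)) = -9 + (7*p)*(1/(2*p)) = -9 + 7/2 = -11/2)
203 + M(3)*(-280) = 203 - 11/2*(-280) = 203 + 1540 = 1743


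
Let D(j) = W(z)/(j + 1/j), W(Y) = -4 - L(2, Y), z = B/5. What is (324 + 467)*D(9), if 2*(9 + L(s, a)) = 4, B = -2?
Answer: 21357/82 ≈ 260.45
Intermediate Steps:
z = -2/5 ≈ -0.40000
L(s, a) = -7 (L(s, a) = -9 + (1/2)*4 = -9 + 2 = -7)
W(Y) = 3 (W(Y) = -4 - 1*(-7) = -4 + 7 = 3)
D(j) = 3/(j + 1/j)
(324 + 467)*D(9) = (324 + 467)*(3*9/(1 + 9**2)) = 791*(3*9/(1 + 81)) = 791*(3*9/82) = 791*(3*9*(1/82)) = 791*(27/82) = 21357/82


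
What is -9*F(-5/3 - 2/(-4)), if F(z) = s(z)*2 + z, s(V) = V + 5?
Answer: -117/2 ≈ -58.500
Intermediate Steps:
s(V) = 5 + V
F(z) = 10 + 3*z (F(z) = (5 + z)*2 + z = (10 + 2*z) + z = 10 + 3*z)
-9*F(-5/3 - 2/(-4)) = -9*(10 + 3*(-5/3 - 2/(-4))) = -9*(10 + 3*(-5*1/3 - 2*(-1/4))) = -9*(10 + 3*(-5/3 + 1/2)) = -9*(10 + 3*(-7/6)) = -9*(10 - 7/2) = -9*13/2 = -117/2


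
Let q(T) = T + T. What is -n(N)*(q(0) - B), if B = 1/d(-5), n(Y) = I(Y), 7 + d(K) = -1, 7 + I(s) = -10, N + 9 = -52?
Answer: 17/8 ≈ 2.1250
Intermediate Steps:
N = -61 (N = -9 - 52 = -61)
I(s) = -17 (I(s) = -7 - 10 = -17)
d(K) = -8 (d(K) = -7 - 1 = -8)
n(Y) = -17
B = -⅛ (B = 1/(-8) = -⅛ ≈ -0.12500)
q(T) = 2*T
-n(N)*(q(0) - B) = -(-17)*(2*0 - 1*(-⅛)) = -(-17)*(0 + ⅛) = -(-17)/8 = -1*(-17/8) = 17/8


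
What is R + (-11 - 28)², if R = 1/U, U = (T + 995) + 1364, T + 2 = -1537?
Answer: 1247221/820 ≈ 1521.0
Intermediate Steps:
T = -1539 (T = -2 - 1537 = -1539)
U = 820 (U = (-1539 + 995) + 1364 = -544 + 1364 = 820)
R = 1/820 ≈ 0.0012195
R + (-11 - 28)² = 1/820 + (-11 - 28)² = 1/820 + (-39)² = 1/820 + 1521 = 1247221/820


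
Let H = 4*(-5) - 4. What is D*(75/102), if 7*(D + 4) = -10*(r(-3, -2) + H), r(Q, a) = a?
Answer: 2900/119 ≈ 24.370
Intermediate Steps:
H = -24 (H = -20 - 4 = -24)
D = 232/7 (D = -4 + (-10*(-2 - 24))/7 = -4 + (-10*(-26))/7 = -4 + (1/7)*260 = -4 + 260/7 = 232/7 ≈ 33.143)
D*(75/102) = 232*(75/102)/7 = 232*(75*(1/102))/7 = (232/7)*(25/34) = 2900/119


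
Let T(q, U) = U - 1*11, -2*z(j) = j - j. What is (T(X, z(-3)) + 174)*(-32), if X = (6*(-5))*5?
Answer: -5216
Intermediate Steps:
z(j) = 0 (z(j) = -(j - j)/2 = -½*0 = 0)
X = -150 (X = -30*5 = -150)
T(q, U) = -11 + U (T(q, U) = U - 11 = -11 + U)
(T(X, z(-3)) + 174)*(-32) = ((-11 + 0) + 174)*(-32) = (-11 + 174)*(-32) = 163*(-32) = -5216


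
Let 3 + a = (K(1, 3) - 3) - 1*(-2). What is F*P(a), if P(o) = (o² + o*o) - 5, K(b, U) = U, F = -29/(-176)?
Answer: -87/176 ≈ -0.49432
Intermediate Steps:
F = 29/176 (F = -29*(-1/176) = 29/176 ≈ 0.16477)
a = -1 (a = -3 + ((3 - 3) - 1*(-2)) = -3 + (0 + 2) = -3 + 2 = -1)
P(o) = -5 + 2*o² (P(o) = (o² + o²) - 5 = 2*o² - 5 = -5 + 2*o²)
F*P(a) = 29*(-5 + 2*(-1)²)/176 = 29*(-5 + 2*1)/176 = 29*(-5 + 2)/176 = (29/176)*(-3) = -87/176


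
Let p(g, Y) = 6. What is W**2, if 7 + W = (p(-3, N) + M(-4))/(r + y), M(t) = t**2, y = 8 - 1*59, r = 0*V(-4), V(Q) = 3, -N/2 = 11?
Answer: 143641/2601 ≈ 55.225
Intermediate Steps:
N = -22 (N = -2*11 = -22)
r = 0 (r = 0*3 = 0)
y = -51 (y = 8 - 59 = -51)
W = -379/51 (W = -7 + (6 + (-4)**2)/(0 - 51) = -7 + (6 + 16)/(-51) = -7 + 22*(-1/51) = -7 - 22/51 = -379/51 ≈ -7.4314)
W**2 = (-379/51)**2 = 143641/2601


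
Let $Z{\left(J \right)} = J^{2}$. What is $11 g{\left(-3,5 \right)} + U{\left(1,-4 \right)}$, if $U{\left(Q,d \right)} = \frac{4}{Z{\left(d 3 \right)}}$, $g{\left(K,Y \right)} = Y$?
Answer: $\frac{1981}{36} \approx 55.028$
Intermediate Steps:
$U{\left(Q,d \right)} = \frac{4}{9 d^{2}}$ ($U{\left(Q,d \right)} = \frac{4}{\left(d 3\right)^{2}} = \frac{4}{\left(3 d\right)^{2}} = \frac{4}{9 d^{2}}$)
$11 g{\left(-3,5 \right)} + U{\left(1,-4 \right)} = 11 \cdot 5 + \frac{4}{9 \cdot 16} = 55 + \frac{4}{9} \cdot \frac{1}{16} = 55 + \frac{1}{36} = \frac{1981}{36}$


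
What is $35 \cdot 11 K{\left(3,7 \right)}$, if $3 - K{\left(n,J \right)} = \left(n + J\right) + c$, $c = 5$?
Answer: $-4620$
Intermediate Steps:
$K{\left(n,J \right)} = -2 - J - n$ ($K{\left(n,J \right)} = 3 - \left(\left(n + J\right) + 5\right) = 3 - \left(\left(J + n\right) + 5\right) = 3 - \left(5 + J + n\right) = -2 - J - n$)
$35 \cdot 11 K{\left(3,7 \right)} = 35 \cdot 11 \left(-2 - 7 - 3\right) = 385 \left(-2 - 7 - 3\right) = 385 \left(-12\right) = -4620$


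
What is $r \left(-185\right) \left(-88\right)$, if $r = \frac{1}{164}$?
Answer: $\frac{4070}{41} \approx 99.268$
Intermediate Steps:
$r = \frac{1}{164} \approx 0.0060976$
$r \left(-185\right) \left(-88\right) = \frac{1}{164} \left(-185\right) \left(-88\right) = \left(- \frac{185}{164}\right) \left(-88\right) = \frac{4070}{41}$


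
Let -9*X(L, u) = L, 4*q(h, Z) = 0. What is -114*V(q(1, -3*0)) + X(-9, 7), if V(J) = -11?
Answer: 1255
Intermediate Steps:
q(h, Z) = 0 (q(h, Z) = (¼)*0 = 0)
X(L, u) = -L/9
-114*V(q(1, -3*0)) + X(-9, 7) = -114*(-11) - ⅑*(-9) = 1254 + 1 = 1255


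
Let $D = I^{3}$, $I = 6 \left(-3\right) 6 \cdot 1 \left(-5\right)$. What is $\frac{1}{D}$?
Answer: $\frac{1}{157464000} \approx 6.3507 \cdot 10^{-9}$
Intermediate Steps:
$I = 540$ ($I = 6 \left(\left(-18\right) 1\right) \left(-5\right) = 6 \left(-18\right) \left(-5\right) = \left(-108\right) \left(-5\right) = 540$)
$D = 157464000$ ($D = 540^{3} = 157464000$)
$\frac{1}{D} = \frac{1}{157464000}$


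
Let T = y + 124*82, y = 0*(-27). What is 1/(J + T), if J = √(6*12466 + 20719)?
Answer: 10168/103292709 - √95515/103292709 ≈ 9.5447e-5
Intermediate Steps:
y = 0
J = √95515 (J = √(74796 + 20719) = √95515 ≈ 309.06)
T = 10168 (T = 0 + 124*82 = 0 + 10168 = 10168)
1/(J + T) = 1/(√95515 + 10168) = 1/(10168 + √95515)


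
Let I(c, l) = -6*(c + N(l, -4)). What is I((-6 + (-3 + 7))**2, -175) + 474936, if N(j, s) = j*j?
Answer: 291162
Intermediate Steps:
N(j, s) = j**2
I(c, l) = -6*c - 6*l**2 (I(c, l) = -6*(c + l**2) = -6*c - 6*l**2)
I((-6 + (-3 + 7))**2, -175) + 474936 = (-6*(-6 + (-3 + 7))**2 - 6*(-175)**2) + 474936 = (-6*(-6 + 4)**2 - 6*30625) + 474936 = (-6*(-2)**2 - 183750) + 474936 = (-6*4 - 183750) + 474936 = (-24 - 183750) + 474936 = -183774 + 474936 = 291162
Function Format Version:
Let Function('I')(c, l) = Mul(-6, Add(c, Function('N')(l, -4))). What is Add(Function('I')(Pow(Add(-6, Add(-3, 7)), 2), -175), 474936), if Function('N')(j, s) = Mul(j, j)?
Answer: 291162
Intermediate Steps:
Function('N')(j, s) = Pow(j, 2)
Function('I')(c, l) = Add(Mul(-6, c), Mul(-6, Pow(l, 2))) (Function('I')(c, l) = Mul(-6, Add(c, Pow(l, 2))) = Add(Mul(-6, c), Mul(-6, Pow(l, 2))))
Add(Function('I')(Pow(Add(-6, Add(-3, 7)), 2), -175), 474936) = Add(Add(Mul(-6, Pow(Add(-6, Add(-3, 7)), 2)), Mul(-6, Pow(-175, 2))), 474936) = Add(Add(Mul(-6, Pow(Add(-6, 4), 2)), Mul(-6, 30625)), 474936) = Add(Add(Mul(-6, Pow(-2, 2)), -183750), 474936) = Add(Add(Mul(-6, 4), -183750), 474936) = Add(Add(-24, -183750), 474936) = Add(-183774, 474936) = 291162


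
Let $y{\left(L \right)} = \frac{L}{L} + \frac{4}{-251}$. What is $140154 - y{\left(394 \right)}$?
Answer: $\frac{35178407}{251} \approx 1.4015 \cdot 10^{5}$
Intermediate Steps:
$y{\left(L \right)} = \frac{247}{251}$ ($y{\left(L \right)} = 1 + 4 \left(- \frac{1}{251}\right) = 1 - \frac{4}{251} = \frac{247}{251}$)
$140154 - y{\left(394 \right)} = 140154 - \frac{247}{251} = \frac{35178407}{251}$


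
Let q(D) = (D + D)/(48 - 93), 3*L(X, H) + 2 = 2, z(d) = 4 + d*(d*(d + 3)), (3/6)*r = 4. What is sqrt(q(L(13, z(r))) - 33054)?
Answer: I*sqrt(33054) ≈ 181.81*I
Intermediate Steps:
r = 8 (r = 2*4 = 8)
z(d) = 4 + d**2*(3 + d) (z(d) = 4 + d*(d*(3 + d)) = 4 + d**2*(3 + d))
L(X, H) = 0 (L(X, H) = -2/3 + (1/3)*2 = -2/3 + 2/3 = 0)
q(D) = -2*D/45 (q(D) = (2*D)/(-45) = (2*D)*(-1/45) = -2*D/45)
sqrt(q(L(13, z(r))) - 33054) = sqrt(-2/45*0 - 33054) = sqrt(0 - 33054) = sqrt(-33054) = I*sqrt(33054)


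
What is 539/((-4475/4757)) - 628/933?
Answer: -2395043759/4175175 ≈ -573.64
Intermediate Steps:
539/((-4475/4757)) - 628/933 = 539/((-4475*1/4757)) - 628*1/933 = 539/(-4475/4757) - 628/933 = 539*(-4757/4475) - 628/933 = -2564023/4475 - 628/933 = -2395043759/4175175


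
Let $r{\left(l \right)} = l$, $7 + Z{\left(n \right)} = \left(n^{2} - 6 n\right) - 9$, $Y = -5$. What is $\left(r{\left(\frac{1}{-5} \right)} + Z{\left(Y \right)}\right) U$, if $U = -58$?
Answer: $- \frac{11252}{5} \approx -2250.4$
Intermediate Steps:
$Z{\left(n \right)} = -16 + n^{2} - 6 n$ ($Z{\left(n \right)} = -7 - \left(9 - n^{2} + 6 n\right) = -16 + n^{2} - 6 n$)
$\left(r{\left(\frac{1}{-5} \right)} + Z{\left(Y \right)}\right) U = \left(\frac{1}{-5} - \left(-14 - 25\right)\right) \left(-58\right) = \left(- \frac{1}{5} + \left(-16 + 25 + 30\right)\right) \left(-58\right) = \left(- \frac{1}{5} + 39\right) \left(-58\right) = \frac{194}{5} \left(-58\right) = - \frac{11252}{5}$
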